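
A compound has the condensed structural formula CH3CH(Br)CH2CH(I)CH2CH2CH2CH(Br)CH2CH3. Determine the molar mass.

Atom tally by fragment:
  CH3 → C:1 H:3
  CH(Br) → C:1 H:1 Br:1
  CH2 → C:1 H:2
  CH(I) → C:1 H:1 I:1
  CH2 → C:1 H:2
  CH2 → C:1 H:2
  CH2 → C:1 H:2
  CH(Br) → C:1 H:1 Br:1
  CH2 → C:1 H:2
  CH3 → C:1 H:3
Element totals:
  C: 10
  H: 19
  Br: 2
  I: 1
Molecular formula: C10H19Br2I.
  M = 10(12.011) + 19(1.008) + 2(79.904) + 126.904
    = 120.110 + 19.152 + 159.808 + 126.904 = 425.974

425.97 g/mol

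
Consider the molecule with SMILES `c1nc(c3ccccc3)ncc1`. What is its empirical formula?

Atom tally by fragment:
  pyrimidine ring core → C:4 H:4 N:2
  (− 1 ring H displaced by substituents)
  + C6H5 → C:6 H:5
Element totals:
  C: 10
  H: 8
  N: 2
Molecular formula: C10H8N2.
gcd of subscripts = 2; dividing each by 2:
  C: 10/2 = 5
  H: 8/2 = 4
  N: 2/2 = 1

C5H4N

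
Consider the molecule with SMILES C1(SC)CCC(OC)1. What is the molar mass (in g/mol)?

132.22 g/mol

Atom tally by fragment:
  cyclobutane ring core → C:4 H:8
  (− 2 ring H displaced by substituents)
  + SCH3 → C:1 H:3 S:1
  + OCH3 → C:1 H:3 O:1
Element totals:
  C: 6
  H: 12
  O: 1
  S: 1
Molecular formula: C6H12OS.
  M = 6(12.011) + 12(1.008) + 15.999 + 32.06
    = 72.066 + 12.096 + 15.999 + 32.060 = 132.221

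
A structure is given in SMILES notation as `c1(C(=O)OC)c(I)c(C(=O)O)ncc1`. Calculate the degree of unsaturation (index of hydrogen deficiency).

6

Atom tally by fragment:
  pyridine ring core → C:5 H:5 N:1
  (− 3 ring H displaced by substituents)
  + COOCH3 → C:2 H:3 O:2
  + I → I:1
  + COOH → C:1 H:1 O:2
Element totals:
  C: 8
  H: 6
  I: 1
  N: 1
  O: 4
Molecular formula: C8H6INO4.
DoU = (2C + 2 + N − H − X) / 2 = (2·8 + 2 + 1 − 6 − 1) / 2 = 6.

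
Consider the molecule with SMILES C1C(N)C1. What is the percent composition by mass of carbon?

63.11%

Atom tally by fragment:
  cyclopropane ring core → C:3 H:6
  (− 1 ring H displaced by substituents)
  + NH2 → N:1 H:2
Element totals:
  C: 3
  H: 7
  N: 1
Molecular formula: C3H7N.
Molar mass = 57.096 g/mol.
Mass from C: 3 × 12.011 = 36.033 g/mol.
%C = 36.033 / 57.096 × 100 = 63.11%.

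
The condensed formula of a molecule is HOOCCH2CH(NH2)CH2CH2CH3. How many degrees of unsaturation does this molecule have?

Element totals:
  C: 6
  H: 13
  N: 1
  O: 2
Molecular formula: C6H13NO2.
DoU = (2C + 2 + N − H − X) / 2 = (2·6 + 2 + 1 − 13 − 0) / 2 = 1.

1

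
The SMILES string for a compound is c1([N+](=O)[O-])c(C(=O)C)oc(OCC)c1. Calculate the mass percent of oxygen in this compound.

40.17%

Atom tally by fragment:
  furan ring core → C:4 H:4 O:1
  (− 3 ring H displaced by substituents)
  + NO2 → N:1 O:2
  + COCH3 → C:2 H:3 O:1
  + OC2H5 → C:2 H:5 O:1
Element totals:
  C: 8
  H: 9
  N: 1
  O: 5
Molecular formula: C8H9NO5.
Molar mass = 199.162 g/mol.
Mass from O: 5 × 15.999 = 79.995 g/mol.
%O = 79.995 / 199.162 × 100 = 40.17%.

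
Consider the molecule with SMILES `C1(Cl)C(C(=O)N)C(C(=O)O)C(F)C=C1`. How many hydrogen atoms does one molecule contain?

Atom tally by fragment:
  cyclohexene ring core → C:6 H:10
  (− 4 ring H displaced by substituents)
  + Cl → Cl:1
  + CONH2 → C:1 H:2 O:1 N:1
  + COOH → C:1 H:1 O:2
  + F → F:1
Element totals:
  C: 8
  H: 9
  Cl: 1
  F: 1
  N: 1
  O: 3

9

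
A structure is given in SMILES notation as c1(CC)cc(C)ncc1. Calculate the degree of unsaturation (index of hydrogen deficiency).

Atom tally by fragment:
  pyridine ring core → C:5 H:5 N:1
  (− 2 ring H displaced by substituents)
  + C2H5 → C:2 H:5
  + CH3 → C:1 H:3
Element totals:
  C: 8
  H: 11
  N: 1
Molecular formula: C8H11N.
DoU = (2C + 2 + N − H − X) / 2 = (2·8 + 2 + 1 − 11 − 0) / 2 = 4.

4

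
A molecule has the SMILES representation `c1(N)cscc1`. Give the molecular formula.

Atom tally by fragment:
  thiophene ring core → C:4 H:4 S:1
  (− 1 ring H displaced by substituents)
  + NH2 → N:1 H:2
Element totals:
  C: 4
  H: 5
  N: 1
  S: 1

C4H5NS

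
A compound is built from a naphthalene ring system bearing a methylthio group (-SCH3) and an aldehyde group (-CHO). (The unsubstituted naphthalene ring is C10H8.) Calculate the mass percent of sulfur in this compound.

Atom tally by fragment:
  naphthalene ring system core → C:10 H:8
  (− 2 ring H displaced by substituents)
  + SCH3 → C:1 H:3 S:1
  + CHO → C:1 H:1 O:1
Element totals:
  C: 12
  H: 10
  O: 1
  S: 1
Molecular formula: C12H10OS.
Molar mass = 202.271 g/mol.
Mass from S: 1 × 32.06 = 32.060 g/mol.
%S = 32.060 / 202.271 × 100 = 15.85%.

15.85%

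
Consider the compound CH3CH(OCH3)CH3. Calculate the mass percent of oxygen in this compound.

Atom tally by fragment:
  CH3 → C:1 H:3
  CH(OCH3) → C:2 H:4 O:1
  CH3 → C:1 H:3
Element totals:
  C: 4
  H: 10
  O: 1
Molecular formula: C4H10O.
Molar mass = 74.123 g/mol.
Mass from O: 1 × 15.999 = 15.999 g/mol.
%O = 15.999 / 74.123 × 100 = 21.58%.

21.58%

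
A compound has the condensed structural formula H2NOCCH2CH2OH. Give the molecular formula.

C3H7NO2

Atom tally by fragment:
  H2NOCCH2 → C:2 H:4 O:1 N:1
  CH2OH → C:1 H:3 O:1
Element totals:
  C: 3
  H: 7
  N: 1
  O: 2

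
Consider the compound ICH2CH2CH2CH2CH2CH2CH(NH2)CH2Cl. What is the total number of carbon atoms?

8

Element totals:
  C: 8
  H: 17
  Cl: 1
  I: 1
  N: 1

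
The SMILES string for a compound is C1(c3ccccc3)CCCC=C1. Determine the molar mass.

158.24 g/mol

Atom tally by fragment:
  cyclohexene ring core → C:6 H:10
  (− 1 ring H displaced by substituents)
  + C6H5 → C:6 H:5
Element totals:
  C: 12
  H: 14
Molecular formula: C12H14.
  M = 12(12.011) + 14(1.008)
    = 144.132 + 14.112 = 158.244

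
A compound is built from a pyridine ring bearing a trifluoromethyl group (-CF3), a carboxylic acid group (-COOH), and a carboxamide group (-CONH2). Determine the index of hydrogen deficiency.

Atom tally by fragment:
  pyridine ring core → C:5 H:5 N:1
  (− 3 ring H displaced by substituents)
  + CF3 → C:1 F:3
  + COOH → C:1 H:1 O:2
  + CONH2 → C:1 H:2 O:1 N:1
Element totals:
  C: 8
  H: 5
  F: 3
  N: 2
  O: 3
Molecular formula: C8H5F3N2O3.
DoU = (2C + 2 + N − H − X) / 2 = (2·8 + 2 + 2 − 5 − 3) / 2 = 6.

6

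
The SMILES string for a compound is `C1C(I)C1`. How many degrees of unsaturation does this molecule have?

Atom tally by fragment:
  cyclopropane ring core → C:3 H:6
  (− 1 ring H displaced by substituents)
  + I → I:1
Element totals:
  C: 3
  H: 5
  I: 1
Molecular formula: C3H5I.
DoU = (2C + 2 + N − H − X) / 2 = (2·3 + 2 + 0 − 5 − 1) / 2 = 1.

1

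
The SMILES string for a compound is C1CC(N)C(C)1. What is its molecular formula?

C5H11N

Atom tally by fragment:
  cyclobutane ring core → C:4 H:8
  (− 2 ring H displaced by substituents)
  + NH2 → N:1 H:2
  + CH3 → C:1 H:3
Element totals:
  C: 5
  H: 11
  N: 1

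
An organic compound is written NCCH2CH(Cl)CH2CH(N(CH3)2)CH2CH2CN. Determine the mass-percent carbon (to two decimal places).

56.20%

Atom tally by fragment:
  NCCH2 → C:2 H:2 N:1
  CH(Cl) → C:1 H:1 Cl:1
  CH2 → C:1 H:2
  CH(N(CH3)2) → C:3 H:7 N:1
  CH2 → C:1 H:2
  CH2CN → C:2 H:2 N:1
Element totals:
  C: 10
  H: 16
  Cl: 1
  N: 3
Molecular formula: C10H16ClN3.
Molar mass = 213.709 g/mol.
Mass from C: 10 × 12.011 = 120.110 g/mol.
%C = 120.110 / 213.709 × 100 = 56.20%.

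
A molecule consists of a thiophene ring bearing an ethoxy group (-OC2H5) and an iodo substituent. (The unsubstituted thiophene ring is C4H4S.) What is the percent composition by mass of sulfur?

Atom tally by fragment:
  thiophene ring core → C:4 H:4 S:1
  (− 2 ring H displaced by substituents)
  + OC2H5 → C:2 H:5 O:1
  + I → I:1
Element totals:
  C: 6
  H: 7
  I: 1
  O: 1
  S: 1
Molecular formula: C6H7IOS.
Molar mass = 254.085 g/mol.
Mass from S: 1 × 32.06 = 32.060 g/mol.
%S = 32.060 / 254.085 × 100 = 12.62%.

12.62%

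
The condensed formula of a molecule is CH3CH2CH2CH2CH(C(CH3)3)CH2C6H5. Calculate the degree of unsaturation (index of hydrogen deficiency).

Atom tally by fragment:
  CH3 → C:1 H:3
  CH2 → C:1 H:2
  CH2 → C:1 H:2
  CH2 → C:1 H:2
  CH(C(CH3)3) → C:5 H:10
  CH2C6H5 → C:7 H:7
Element totals:
  C: 16
  H: 26
Molecular formula: C16H26.
DoU = (2C + 2 + N − H − X) / 2 = (2·16 + 2 + 0 − 26 − 0) / 2 = 4.

4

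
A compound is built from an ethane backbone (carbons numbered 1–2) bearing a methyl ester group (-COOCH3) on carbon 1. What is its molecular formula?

Atom tally by fragment:
  CH3OOCCH2 → C:3 H:5 O:2
  CH3 → C:1 H:3
Element totals:
  C: 4
  H: 8
  O: 2

C4H8O2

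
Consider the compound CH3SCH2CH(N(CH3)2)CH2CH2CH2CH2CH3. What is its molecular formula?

Atom tally by fragment:
  CH3SCH2 → C:2 H:5 S:1
  CH(N(CH3)2) → C:3 H:7 N:1
  CH2 → C:1 H:2
  CH2 → C:1 H:2
  CH2 → C:1 H:2
  CH2 → C:1 H:2
  CH3 → C:1 H:3
Element totals:
  C: 10
  H: 23
  N: 1
  S: 1

C10H23NS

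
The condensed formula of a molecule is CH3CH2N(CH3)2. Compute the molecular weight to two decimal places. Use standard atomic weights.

73.14 g/mol

Atom tally by fragment:
  CH3 → C:1 H:3
  CH2N(CH3)2 → C:3 H:8 N:1
Element totals:
  C: 4
  H: 11
  N: 1
Molecular formula: C4H11N.
  M = 4(12.011) + 11(1.008) + 14.007
    = 48.044 + 11.088 + 14.007 = 73.139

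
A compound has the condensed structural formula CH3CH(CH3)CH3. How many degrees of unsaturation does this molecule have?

Element totals:
  C: 4
  H: 10
Molecular formula: C4H10.
DoU = (2C + 2 + N − H − X) / 2 = (2·4 + 2 + 0 − 10 − 0) / 2 = 0.

0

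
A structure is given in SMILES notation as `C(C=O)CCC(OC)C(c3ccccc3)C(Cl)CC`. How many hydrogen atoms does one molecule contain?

23

Atom tally by fragment:
  OHCCH2 → C:2 H:3 O:1
  CH2 → C:1 H:2
  CH2 → C:1 H:2
  CH(OCH3) → C:2 H:4 O:1
  CH(C6H5) → C:7 H:6
  CH(Cl) → C:1 H:1 Cl:1
  CH2 → C:1 H:2
  CH3 → C:1 H:3
Element totals:
  C: 16
  H: 23
  Cl: 1
  O: 2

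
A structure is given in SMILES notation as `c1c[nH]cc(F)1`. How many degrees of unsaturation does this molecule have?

3

Atom tally by fragment:
  pyrrole ring core → C:4 H:5 N:1
  (− 1 ring H displaced by substituents)
  + F → F:1
Element totals:
  C: 4
  H: 4
  F: 1
  N: 1
Molecular formula: C4H4FN.
DoU = (2C + 2 + N − H − X) / 2 = (2·4 + 2 + 1 − 4 − 1) / 2 = 3.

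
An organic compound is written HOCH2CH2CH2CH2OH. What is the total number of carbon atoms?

Atom tally by fragment:
  HOCH2CH2 → C:2 H:5 O:1
  CH2CH2OH → C:2 H:5 O:1
Element totals:
  C: 4
  H: 10
  O: 2

4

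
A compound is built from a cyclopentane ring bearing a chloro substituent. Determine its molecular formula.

C5H9Cl

Atom tally by fragment:
  cyclopentane ring core → C:5 H:10
  (− 1 ring H displaced by substituents)
  + Cl → Cl:1
Element totals:
  C: 5
  H: 9
  Cl: 1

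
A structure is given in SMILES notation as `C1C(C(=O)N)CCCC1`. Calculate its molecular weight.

127.19 g/mol

Atom tally by fragment:
  cyclohexane ring core → C:6 H:12
  (− 1 ring H displaced by substituents)
  + CONH2 → C:1 H:2 O:1 N:1
Element totals:
  C: 7
  H: 13
  N: 1
  O: 1
Molecular formula: C7H13NO.
  M = 7(12.011) + 13(1.008) + 14.007 + 15.999
    = 84.077 + 13.104 + 14.007 + 15.999 = 127.187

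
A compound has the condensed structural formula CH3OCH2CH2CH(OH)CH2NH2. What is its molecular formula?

C5H13NO2

Element totals:
  C: 5
  H: 13
  N: 1
  O: 2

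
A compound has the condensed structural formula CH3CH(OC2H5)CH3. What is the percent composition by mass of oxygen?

Atom tally by fragment:
  CH3 → C:1 H:3
  CH(OC2H5) → C:3 H:6 O:1
  CH3 → C:1 H:3
Element totals:
  C: 5
  H: 12
  O: 1
Molecular formula: C5H12O.
Molar mass = 88.150 g/mol.
Mass from O: 1 × 15.999 = 15.999 g/mol.
%O = 15.999 / 88.150 × 100 = 18.15%.

18.15%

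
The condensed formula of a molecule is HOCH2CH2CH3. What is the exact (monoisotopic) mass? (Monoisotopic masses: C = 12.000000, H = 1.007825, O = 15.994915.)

60.0575

Atom tally by fragment:
  HOCH2 → C:1 H:3 O:1
  CH2 → C:1 H:2
  CH3 → C:1 H:3
Element totals:
  C: 3
  H: 8
  O: 1
Molecular formula: C3H8O.
  M = 3(12.0) + 8(1.007825) + 15.994915
    = 36.000000 + 8.062600 + 15.994915 = 60.057515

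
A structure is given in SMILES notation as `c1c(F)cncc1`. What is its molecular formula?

Atom tally by fragment:
  pyridine ring core → C:5 H:5 N:1
  (− 1 ring H displaced by substituents)
  + F → F:1
Element totals:
  C: 5
  H: 4
  F: 1
  N: 1

C5H4FN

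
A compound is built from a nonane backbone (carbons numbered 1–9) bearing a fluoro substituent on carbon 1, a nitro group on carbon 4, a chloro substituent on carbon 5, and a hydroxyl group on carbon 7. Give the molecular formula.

Atom tally by fragment:
  FCH2 → C:1 H:2 F:1
  CH2 → C:1 H:2
  CH2 → C:1 H:2
  CH(NO2) → C:1 H:1 N:1 O:2
  CH(Cl) → C:1 H:1 Cl:1
  CH2 → C:1 H:2
  CH(OH) → C:1 H:2 O:1
  CH2 → C:1 H:2
  CH3 → C:1 H:3
Element totals:
  C: 9
  H: 17
  Cl: 1
  F: 1
  N: 1
  O: 3

C9H17ClFNO3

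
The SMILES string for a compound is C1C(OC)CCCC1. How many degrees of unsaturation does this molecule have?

Atom tally by fragment:
  cyclohexane ring core → C:6 H:12
  (− 1 ring H displaced by substituents)
  + OCH3 → C:1 H:3 O:1
Element totals:
  C: 7
  H: 14
  O: 1
Molecular formula: C7H14O.
DoU = (2C + 2 + N − H − X) / 2 = (2·7 + 2 + 0 − 14 − 0) / 2 = 1.

1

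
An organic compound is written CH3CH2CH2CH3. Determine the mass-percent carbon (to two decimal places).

82.66%

Element totals:
  C: 4
  H: 10
Molecular formula: C4H10.
Molar mass = 58.124 g/mol.
Mass from C: 4 × 12.011 = 48.044 g/mol.
%C = 48.044 / 58.124 × 100 = 82.66%.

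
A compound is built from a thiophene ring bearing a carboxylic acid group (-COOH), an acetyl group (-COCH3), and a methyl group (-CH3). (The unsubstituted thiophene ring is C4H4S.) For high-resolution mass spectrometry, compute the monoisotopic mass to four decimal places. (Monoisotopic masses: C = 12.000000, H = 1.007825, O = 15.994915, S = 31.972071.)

Atom tally by fragment:
  thiophene ring core → C:4 H:4 S:1
  (− 3 ring H displaced by substituents)
  + COOH → C:1 H:1 O:2
  + COCH3 → C:2 H:3 O:1
  + CH3 → C:1 H:3
Element totals:
  C: 8
  H: 8
  O: 3
  S: 1
Molecular formula: C8H8O3S.
  M = 8(12.0) + 8(1.007825) + 3(15.994915) + 31.972071
    = 96.000000 + 8.062600 + 47.984745 + 31.972071 = 184.019416

184.0194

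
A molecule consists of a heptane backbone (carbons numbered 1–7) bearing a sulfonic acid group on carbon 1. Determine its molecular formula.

Atom tally by fragment:
  HO3SCH2 → C:1 H:3 S:1 O:3
  CH2 → C:1 H:2
  CH2 → C:1 H:2
  CH2 → C:1 H:2
  CH2 → C:1 H:2
  CH2 → C:1 H:2
  CH3 → C:1 H:3
Element totals:
  C: 7
  H: 16
  O: 3
  S: 1

C7H16O3S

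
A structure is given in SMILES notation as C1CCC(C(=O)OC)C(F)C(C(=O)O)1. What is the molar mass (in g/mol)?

204.20 g/mol

Atom tally by fragment:
  cyclohexane ring core → C:6 H:12
  (− 3 ring H displaced by substituents)
  + COOCH3 → C:2 H:3 O:2
  + F → F:1
  + COOH → C:1 H:1 O:2
Element totals:
  C: 9
  H: 13
  F: 1
  O: 4
Molecular formula: C9H13FO4.
  M = 9(12.011) + 13(1.008) + 18.998 + 4(15.999)
    = 108.099 + 13.104 + 18.998 + 63.996 = 204.197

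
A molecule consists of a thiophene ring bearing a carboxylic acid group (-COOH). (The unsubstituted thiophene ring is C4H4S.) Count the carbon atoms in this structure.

Atom tally by fragment:
  thiophene ring core → C:4 H:4 S:1
  (− 1 ring H displaced by substituents)
  + COOH → C:1 H:1 O:2
Element totals:
  C: 5
  H: 4
  O: 2
  S: 1

5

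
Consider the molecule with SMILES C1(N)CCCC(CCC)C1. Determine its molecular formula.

C9H19N

Atom tally by fragment:
  cyclohexane ring core → C:6 H:12
  (− 2 ring H displaced by substituents)
  + NH2 → N:1 H:2
  + CH2CH2CH3 → C:3 H:7
Element totals:
  C: 9
  H: 19
  N: 1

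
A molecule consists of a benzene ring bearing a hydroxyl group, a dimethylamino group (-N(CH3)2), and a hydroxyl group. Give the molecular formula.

Atom tally by fragment:
  benzene ring core → C:6 H:6
  (− 3 ring H displaced by substituents)
  + OH → O:1 H:1
  + N(CH3)2 → N:1 C:2 H:6
  + OH → O:1 H:1
Element totals:
  C: 8
  H: 11
  N: 1
  O: 2

C8H11NO2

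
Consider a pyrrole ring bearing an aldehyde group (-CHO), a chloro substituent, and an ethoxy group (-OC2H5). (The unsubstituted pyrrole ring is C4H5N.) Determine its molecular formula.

Atom tally by fragment:
  pyrrole ring core → C:4 H:5 N:1
  (− 3 ring H displaced by substituents)
  + CHO → C:1 H:1 O:1
  + Cl → Cl:1
  + OC2H5 → C:2 H:5 O:1
Element totals:
  C: 7
  H: 8
  Cl: 1
  N: 1
  O: 2

C7H8ClNO2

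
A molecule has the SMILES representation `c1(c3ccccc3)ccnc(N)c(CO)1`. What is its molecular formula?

C12H12N2O

Atom tally by fragment:
  pyridine ring core → C:5 H:5 N:1
  (− 3 ring H displaced by substituents)
  + C6H5 → C:6 H:5
  + NH2 → N:1 H:2
  + CH2OH → C:1 H:3 O:1
Element totals:
  C: 12
  H: 12
  N: 2
  O: 1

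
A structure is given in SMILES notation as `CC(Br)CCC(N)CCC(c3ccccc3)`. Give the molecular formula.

Atom tally by fragment:
  CH3 → C:1 H:3
  CH(Br) → C:1 H:1 Br:1
  CH2 → C:1 H:2
  CH2 → C:1 H:2
  CH(NH2) → C:1 H:3 N:1
  CH2 → C:1 H:2
  CH2 → C:1 H:2
  CH2C6H5 → C:7 H:7
Element totals:
  C: 14
  H: 22
  Br: 1
  N: 1

C14H22BrN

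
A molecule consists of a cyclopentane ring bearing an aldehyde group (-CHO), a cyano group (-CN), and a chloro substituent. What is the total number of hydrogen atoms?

8

Atom tally by fragment:
  cyclopentane ring core → C:5 H:10
  (− 3 ring H displaced by substituents)
  + CHO → C:1 H:1 O:1
  + CN → C:1 N:1
  + Cl → Cl:1
Element totals:
  C: 7
  H: 8
  Cl: 1
  N: 1
  O: 1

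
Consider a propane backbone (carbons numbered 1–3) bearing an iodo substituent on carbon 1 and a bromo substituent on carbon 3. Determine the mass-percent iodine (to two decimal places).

Atom tally by fragment:
  ICH2 → C:1 H:2 I:1
  CH2 → C:1 H:2
  CH2Br → C:1 H:2 Br:1
Element totals:
  C: 3
  H: 6
  Br: 1
  I: 1
Molecular formula: C3H6BrI.
Molar mass = 248.889 g/mol.
Mass from I: 1 × 126.904 = 126.904 g/mol.
%I = 126.904 / 248.889 × 100 = 50.99%.

50.99%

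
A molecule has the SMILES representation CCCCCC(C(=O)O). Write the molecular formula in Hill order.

C7H14O2

Atom tally by fragment:
  CH3 → C:1 H:3
  CH2 → C:1 H:2
  CH2 → C:1 H:2
  CH2 → C:1 H:2
  CH2 → C:1 H:2
  CH2COOH → C:2 H:3 O:2
Element totals:
  C: 7
  H: 14
  O: 2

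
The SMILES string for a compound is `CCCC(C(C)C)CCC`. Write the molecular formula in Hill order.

C10H22

Atom tally by fragment:
  CH3 → C:1 H:3
  CH2 → C:1 H:2
  CH2 → C:1 H:2
  CH(CH(CH3)2) → C:4 H:8
  CH2 → C:1 H:2
  CH2 → C:1 H:2
  CH3 → C:1 H:3
Element totals:
  C: 10
  H: 22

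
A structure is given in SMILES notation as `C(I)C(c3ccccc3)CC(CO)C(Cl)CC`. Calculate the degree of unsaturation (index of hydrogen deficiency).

Atom tally by fragment:
  ICH2 → C:1 H:2 I:1
  CH(C6H5) → C:7 H:6
  CH2 → C:1 H:2
  CH(CH2OH) → C:2 H:4 O:1
  CH(Cl) → C:1 H:1 Cl:1
  CH2 → C:1 H:2
  CH3 → C:1 H:3
Element totals:
  C: 14
  H: 20
  Cl: 1
  I: 1
  O: 1
Molecular formula: C14H20ClIO.
DoU = (2C + 2 + N − H − X) / 2 = (2·14 + 2 + 0 − 20 − 2) / 2 = 4.

4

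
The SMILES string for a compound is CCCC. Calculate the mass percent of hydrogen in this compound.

Atom tally by fragment:
  CH3 → C:1 H:3
  CH2 → C:1 H:2
  CH2 → C:1 H:2
  CH3 → C:1 H:3
Element totals:
  C: 4
  H: 10
Molecular formula: C4H10.
Molar mass = 58.124 g/mol.
Mass from H: 10 × 1.008 = 10.080 g/mol.
%H = 10.080 / 58.124 × 100 = 17.34%.

17.34%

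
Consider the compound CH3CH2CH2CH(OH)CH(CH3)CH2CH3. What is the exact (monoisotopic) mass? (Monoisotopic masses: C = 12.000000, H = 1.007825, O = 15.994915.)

130.1358

Element totals:
  C: 8
  H: 18
  O: 1
Molecular formula: C8H18O.
  M = 8(12.0) + 18(1.007825) + 15.994915
    = 96.000000 + 18.140850 + 15.994915 = 130.135765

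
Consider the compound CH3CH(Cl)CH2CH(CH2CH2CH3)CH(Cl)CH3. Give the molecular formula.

Atom tally by fragment:
  CH3 → C:1 H:3
  CH(Cl) → C:1 H:1 Cl:1
  CH2 → C:1 H:2
  CH(CH2CH2CH3) → C:4 H:8
  CH(Cl) → C:1 H:1 Cl:1
  CH3 → C:1 H:3
Element totals:
  C: 9
  H: 18
  Cl: 2

C9H18Cl2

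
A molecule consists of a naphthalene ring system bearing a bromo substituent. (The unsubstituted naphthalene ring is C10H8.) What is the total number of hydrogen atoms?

7

Atom tally by fragment:
  naphthalene ring system core → C:10 H:8
  (− 1 ring H displaced by substituents)
  + Br → Br:1
Element totals:
  C: 10
  H: 7
  Br: 1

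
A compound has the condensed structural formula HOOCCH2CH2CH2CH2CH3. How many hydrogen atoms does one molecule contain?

Atom tally by fragment:
  HOOCCH2 → C:2 H:3 O:2
  CH2 → C:1 H:2
  CH2 → C:1 H:2
  CH2 → C:1 H:2
  CH3 → C:1 H:3
Element totals:
  C: 6
  H: 12
  O: 2

12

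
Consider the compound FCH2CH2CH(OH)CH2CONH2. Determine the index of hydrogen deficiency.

1

Element totals:
  C: 5
  H: 10
  F: 1
  N: 1
  O: 2
Molecular formula: C5H10FNO2.
DoU = (2C + 2 + N − H − X) / 2 = (2·5 + 2 + 1 − 10 − 1) / 2 = 1.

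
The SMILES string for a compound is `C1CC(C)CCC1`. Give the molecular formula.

C7H14

Atom tally by fragment:
  cyclohexane ring core → C:6 H:12
  (− 1 ring H displaced by substituents)
  + CH3 → C:1 H:3
Element totals:
  C: 7
  H: 14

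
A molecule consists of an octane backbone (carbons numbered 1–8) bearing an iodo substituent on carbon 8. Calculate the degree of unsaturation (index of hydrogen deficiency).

0

Atom tally by fragment:
  CH3 → C:1 H:3
  CH2 → C:1 H:2
  CH2 → C:1 H:2
  CH2 → C:1 H:2
  CH2 → C:1 H:2
  CH2 → C:1 H:2
  CH2 → C:1 H:2
  CH2I → C:1 H:2 I:1
Element totals:
  C: 8
  H: 17
  I: 1
Molecular formula: C8H17I.
DoU = (2C + 2 + N − H − X) / 2 = (2·8 + 2 + 0 − 17 − 1) / 2 = 0.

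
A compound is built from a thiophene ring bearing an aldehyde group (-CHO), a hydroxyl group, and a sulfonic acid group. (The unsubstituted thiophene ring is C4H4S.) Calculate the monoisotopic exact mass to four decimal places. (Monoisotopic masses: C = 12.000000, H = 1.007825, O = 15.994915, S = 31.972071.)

Atom tally by fragment:
  thiophene ring core → C:4 H:4 S:1
  (− 3 ring H displaced by substituents)
  + CHO → C:1 H:1 O:1
  + OH → O:1 H:1
  + SO3H → S:1 O:3 H:1
Element totals:
  C: 5
  H: 4
  O: 5
  S: 2
Molecular formula: C5H4O5S2.
  M = 5(12.0) + 4(1.007825) + 5(15.994915) + 2(31.972071)
    = 60.000000 + 4.031300 + 79.974575 + 63.944142 = 207.950017

207.9500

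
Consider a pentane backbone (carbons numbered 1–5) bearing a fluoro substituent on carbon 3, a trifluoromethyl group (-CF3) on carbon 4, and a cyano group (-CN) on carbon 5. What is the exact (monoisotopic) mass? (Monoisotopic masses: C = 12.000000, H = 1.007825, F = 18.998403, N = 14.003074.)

Atom tally by fragment:
  CH3 → C:1 H:3
  CH2 → C:1 H:2
  CH(F) → C:1 H:1 F:1
  CH(CF3) → C:2 H:1 F:3
  CH2CN → C:2 H:2 N:1
Element totals:
  C: 7
  H: 9
  F: 4
  N: 1
Molecular formula: C7H9F4N.
  M = 7(12.0) + 9(1.007825) + 4(18.998403) + 14.003074
    = 84.000000 + 9.070425 + 75.993612 + 14.003074 = 183.067111

183.0671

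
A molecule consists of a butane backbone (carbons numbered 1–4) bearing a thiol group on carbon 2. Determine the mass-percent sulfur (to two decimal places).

35.55%

Atom tally by fragment:
  CH3 → C:1 H:3
  CH(SH) → C:1 H:2 S:1
  CH2 → C:1 H:2
  CH3 → C:1 H:3
Element totals:
  C: 4
  H: 10
  S: 1
Molecular formula: C4H10S.
Molar mass = 90.184 g/mol.
Mass from S: 1 × 32.06 = 32.060 g/mol.
%S = 32.060 / 90.184 × 100 = 35.55%.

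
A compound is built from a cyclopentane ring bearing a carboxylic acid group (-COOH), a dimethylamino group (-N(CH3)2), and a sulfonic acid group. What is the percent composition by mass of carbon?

Atom tally by fragment:
  cyclopentane ring core → C:5 H:10
  (− 3 ring H displaced by substituents)
  + COOH → C:1 H:1 O:2
  + N(CH3)2 → N:1 C:2 H:6
  + SO3H → S:1 O:3 H:1
Element totals:
  C: 8
  H: 15
  N: 1
  O: 5
  S: 1
Molecular formula: C8H15NO5S.
Molar mass = 237.270 g/mol.
Mass from C: 8 × 12.011 = 96.088 g/mol.
%C = 96.088 / 237.270 × 100 = 40.50%.

40.50%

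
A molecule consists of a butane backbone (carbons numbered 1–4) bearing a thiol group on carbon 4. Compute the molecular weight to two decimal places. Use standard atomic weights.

Atom tally by fragment:
  CH3 → C:1 H:3
  CH2 → C:1 H:2
  CH2 → C:1 H:2
  CH2SH → C:1 H:3 S:1
Element totals:
  C: 4
  H: 10
  S: 1
Molecular formula: C4H10S.
  M = 4(12.011) + 10(1.008) + 32.06
    = 48.044 + 10.080 + 32.060 = 90.184

90.18 g/mol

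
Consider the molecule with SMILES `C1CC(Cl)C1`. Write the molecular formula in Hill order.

Atom tally by fragment:
  cyclobutane ring core → C:4 H:8
  (− 1 ring H displaced by substituents)
  + Cl → Cl:1
Element totals:
  C: 4
  H: 7
  Cl: 1

C4H7Cl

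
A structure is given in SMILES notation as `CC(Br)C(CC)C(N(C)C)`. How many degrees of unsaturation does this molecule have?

0

Atom tally by fragment:
  CH3 → C:1 H:3
  CH(Br) → C:1 H:1 Br:1
  CH(C2H5) → C:3 H:6
  CH2N(CH3)2 → C:3 H:8 N:1
Element totals:
  C: 8
  H: 18
  Br: 1
  N: 1
Molecular formula: C8H18BrN.
DoU = (2C + 2 + N − H − X) / 2 = (2·8 + 2 + 1 − 18 − 1) / 2 = 0.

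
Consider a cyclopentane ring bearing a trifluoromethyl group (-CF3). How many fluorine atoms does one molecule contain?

3

Atom tally by fragment:
  cyclopentane ring core → C:5 H:10
  (− 1 ring H displaced by substituents)
  + CF3 → C:1 F:3
Element totals:
  C: 6
  H: 9
  F: 3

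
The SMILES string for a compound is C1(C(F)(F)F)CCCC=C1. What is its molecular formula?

Atom tally by fragment:
  cyclohexene ring core → C:6 H:10
  (− 1 ring H displaced by substituents)
  + CF3 → C:1 F:3
Element totals:
  C: 7
  H: 9
  F: 3

C7H9F3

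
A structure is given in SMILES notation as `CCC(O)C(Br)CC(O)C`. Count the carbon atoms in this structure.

7

Atom tally by fragment:
  CH3 → C:1 H:3
  CH2 → C:1 H:2
  CH(OH) → C:1 H:2 O:1
  CH(Br) → C:1 H:1 Br:1
  CH2 → C:1 H:2
  CH(OH) → C:1 H:2 O:1
  CH3 → C:1 H:3
Element totals:
  C: 7
  H: 15
  Br: 1
  O: 2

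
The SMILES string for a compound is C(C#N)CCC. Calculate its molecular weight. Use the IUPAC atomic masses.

83.13 g/mol

Atom tally by fragment:
  NCCH2 → C:2 H:2 N:1
  CH2 → C:1 H:2
  CH2 → C:1 H:2
  CH3 → C:1 H:3
Element totals:
  C: 5
  H: 9
  N: 1
Molecular formula: C5H9N.
  M = 5(12.011) + 9(1.008) + 14.007
    = 60.055 + 9.072 + 14.007 = 83.134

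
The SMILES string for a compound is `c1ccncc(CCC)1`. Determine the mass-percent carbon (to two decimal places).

Atom tally by fragment:
  pyridine ring core → C:5 H:5 N:1
  (− 1 ring H displaced by substituents)
  + CH2CH2CH3 → C:3 H:7
Element totals:
  C: 8
  H: 11
  N: 1
Molecular formula: C8H11N.
Molar mass = 121.183 g/mol.
Mass from C: 8 × 12.011 = 96.088 g/mol.
%C = 96.088 / 121.183 × 100 = 79.29%.

79.29%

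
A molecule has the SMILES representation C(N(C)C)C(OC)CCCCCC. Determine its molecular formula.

C11H25NO

Atom tally by fragment:
  (CH3)2NCH2 → C:3 H:8 N:1
  CH(OCH3) → C:2 H:4 O:1
  CH2 → C:1 H:2
  CH2 → C:1 H:2
  CH2 → C:1 H:2
  CH2 → C:1 H:2
  CH2 → C:1 H:2
  CH3 → C:1 H:3
Element totals:
  C: 11
  H: 25
  N: 1
  O: 1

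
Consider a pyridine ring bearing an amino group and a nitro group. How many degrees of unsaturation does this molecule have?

5

Atom tally by fragment:
  pyridine ring core → C:5 H:5 N:1
  (− 2 ring H displaced by substituents)
  + NH2 → N:1 H:2
  + NO2 → N:1 O:2
Element totals:
  C: 5
  H: 5
  N: 3
  O: 2
Molecular formula: C5H5N3O2.
DoU = (2C + 2 + N − H − X) / 2 = (2·5 + 2 + 3 − 5 − 0) / 2 = 5.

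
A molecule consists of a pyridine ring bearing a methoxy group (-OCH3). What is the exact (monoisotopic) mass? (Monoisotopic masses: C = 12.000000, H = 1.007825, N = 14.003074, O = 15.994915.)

109.0528

Atom tally by fragment:
  pyridine ring core → C:5 H:5 N:1
  (− 1 ring H displaced by substituents)
  + OCH3 → C:1 H:3 O:1
Element totals:
  C: 6
  H: 7
  N: 1
  O: 1
Molecular formula: C6H7NO.
  M = 6(12.0) + 7(1.007825) + 14.003074 + 15.994915
    = 72.000000 + 7.054775 + 14.003074 + 15.994915 = 109.052764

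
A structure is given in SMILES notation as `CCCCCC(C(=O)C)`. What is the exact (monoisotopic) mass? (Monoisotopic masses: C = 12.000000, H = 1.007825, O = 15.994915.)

Atom tally by fragment:
  CH3 → C:1 H:3
  CH2 → C:1 H:2
  CH2 → C:1 H:2
  CH2 → C:1 H:2
  CH2 → C:1 H:2
  CH2COCH3 → C:3 H:5 O:1
Element totals:
  C: 8
  H: 16
  O: 1
Molecular formula: C8H16O.
  M = 8(12.0) + 16(1.007825) + 15.994915
    = 96.000000 + 16.125200 + 15.994915 = 128.120115

128.1201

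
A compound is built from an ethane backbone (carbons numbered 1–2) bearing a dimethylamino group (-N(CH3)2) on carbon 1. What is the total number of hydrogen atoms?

Atom tally by fragment:
  (CH3)2NCH2 → C:3 H:8 N:1
  CH3 → C:1 H:3
Element totals:
  C: 4
  H: 11
  N: 1

11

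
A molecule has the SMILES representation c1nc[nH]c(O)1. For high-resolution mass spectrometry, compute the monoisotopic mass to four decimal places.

Atom tally by fragment:
  imidazole ring core → C:3 H:4 N:2
  (− 1 ring H displaced by substituents)
  + OH → O:1 H:1
Element totals:
  C: 3
  H: 4
  N: 2
  O: 1
Molecular formula: C3H4N2O.
  M = 3(12.0) + 4(1.007825) + 2(14.003074) + 15.994915
    = 36.000000 + 4.031300 + 28.006148 + 15.994915 = 84.032363

84.0324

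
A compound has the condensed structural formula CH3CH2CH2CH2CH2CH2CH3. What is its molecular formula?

C7H16

Atom tally by fragment:
  CH3 → C:1 H:3
  CH2 → C:1 H:2
  CH2 → C:1 H:2
  CH2 → C:1 H:2
  CH2 → C:1 H:2
  CH2 → C:1 H:2
  CH3 → C:1 H:3
Element totals:
  C: 7
  H: 16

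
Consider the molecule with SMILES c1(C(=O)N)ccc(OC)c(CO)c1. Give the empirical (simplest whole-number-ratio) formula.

Atom tally by fragment:
  benzene ring core → C:6 H:6
  (− 3 ring H displaced by substituents)
  + CONH2 → C:1 H:2 O:1 N:1
  + OCH3 → C:1 H:3 O:1
  + CH2OH → C:1 H:3 O:1
Element totals:
  C: 9
  H: 11
  N: 1
  O: 3
Molecular formula: C9H11NO3.
gcd of subscripts (9, 11, 1, 3) = 1, so the empirical formula equals the molecular formula.

C9H11NO3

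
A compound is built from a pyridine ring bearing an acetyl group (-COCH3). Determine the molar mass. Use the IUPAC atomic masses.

Atom tally by fragment:
  pyridine ring core → C:5 H:5 N:1
  (− 1 ring H displaced by substituents)
  + COCH3 → C:2 H:3 O:1
Element totals:
  C: 7
  H: 7
  N: 1
  O: 1
Molecular formula: C7H7NO.
  M = 7(12.011) + 7(1.008) + 14.007 + 15.999
    = 84.077 + 7.056 + 14.007 + 15.999 = 121.139

121.14 g/mol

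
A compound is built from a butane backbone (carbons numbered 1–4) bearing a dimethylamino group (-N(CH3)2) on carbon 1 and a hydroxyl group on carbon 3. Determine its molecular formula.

Atom tally by fragment:
  (CH3)2NCH2 → C:3 H:8 N:1
  CH2 → C:1 H:2
  CH(OH) → C:1 H:2 O:1
  CH3 → C:1 H:3
Element totals:
  C: 6
  H: 15
  N: 1
  O: 1

C6H15NO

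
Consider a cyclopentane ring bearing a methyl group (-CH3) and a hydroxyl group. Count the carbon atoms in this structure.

Atom tally by fragment:
  cyclopentane ring core → C:5 H:10
  (− 2 ring H displaced by substituents)
  + CH3 → C:1 H:3
  + OH → O:1 H:1
Element totals:
  C: 6
  H: 12
  O: 1

6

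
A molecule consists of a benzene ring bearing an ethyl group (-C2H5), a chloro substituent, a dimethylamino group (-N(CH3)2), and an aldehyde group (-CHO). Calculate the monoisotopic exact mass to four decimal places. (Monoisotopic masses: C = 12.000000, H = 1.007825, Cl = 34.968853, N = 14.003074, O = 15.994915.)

211.0764

Atom tally by fragment:
  benzene ring core → C:6 H:6
  (− 4 ring H displaced by substituents)
  + C2H5 → C:2 H:5
  + Cl → Cl:1
  + N(CH3)2 → N:1 C:2 H:6
  + CHO → C:1 H:1 O:1
Element totals:
  C: 11
  H: 14
  Cl: 1
  N: 1
  O: 1
Molecular formula: C11H14ClNO.
  M = 11(12.0) + 14(1.007825) + 34.968853 + 14.003074 + 15.994915
    = 132.000000 + 14.109550 + 34.968853 + 14.003074 + 15.994915 = 211.076392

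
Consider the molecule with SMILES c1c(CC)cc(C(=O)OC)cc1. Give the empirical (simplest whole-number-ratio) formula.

C5H6O

Atom tally by fragment:
  benzene ring core → C:6 H:6
  (− 2 ring H displaced by substituents)
  + C2H5 → C:2 H:5
  + COOCH3 → C:2 H:3 O:2
Element totals:
  C: 10
  H: 12
  O: 2
Molecular formula: C10H12O2.
gcd of subscripts = 2; dividing each by 2:
  C: 10/2 = 5
  H: 12/2 = 6
  O: 2/2 = 1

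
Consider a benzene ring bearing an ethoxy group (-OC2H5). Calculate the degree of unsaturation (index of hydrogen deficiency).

Atom tally by fragment:
  benzene ring core → C:6 H:6
  (− 1 ring H displaced by substituents)
  + OC2H5 → C:2 H:5 O:1
Element totals:
  C: 8
  H: 10
  O: 1
Molecular formula: C8H10O.
DoU = (2C + 2 + N − H − X) / 2 = (2·8 + 2 + 0 − 10 − 0) / 2 = 4.

4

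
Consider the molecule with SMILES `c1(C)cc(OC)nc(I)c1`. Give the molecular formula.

C7H8INO

Atom tally by fragment:
  pyridine ring core → C:5 H:5 N:1
  (− 3 ring H displaced by substituents)
  + CH3 → C:1 H:3
  + OCH3 → C:1 H:3 O:1
  + I → I:1
Element totals:
  C: 7
  H: 8
  I: 1
  N: 1
  O: 1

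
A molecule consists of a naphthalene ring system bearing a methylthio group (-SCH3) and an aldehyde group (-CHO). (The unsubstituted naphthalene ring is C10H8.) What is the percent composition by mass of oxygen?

7.91%

Atom tally by fragment:
  naphthalene ring system core → C:10 H:8
  (− 2 ring H displaced by substituents)
  + SCH3 → C:1 H:3 S:1
  + CHO → C:1 H:1 O:1
Element totals:
  C: 12
  H: 10
  O: 1
  S: 1
Molecular formula: C12H10OS.
Molar mass = 202.271 g/mol.
Mass from O: 1 × 15.999 = 15.999 g/mol.
%O = 15.999 / 202.271 × 100 = 7.91%.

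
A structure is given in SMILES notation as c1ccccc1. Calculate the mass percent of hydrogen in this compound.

Atom tally by fragment:
  benzene ring core → C:6 H:6
Element totals:
  C: 6
  H: 6
Molecular formula: C6H6.
Molar mass = 78.114 g/mol.
Mass from H: 6 × 1.008 = 6.048 g/mol.
%H = 6.048 / 78.114 × 100 = 7.74%.

7.74%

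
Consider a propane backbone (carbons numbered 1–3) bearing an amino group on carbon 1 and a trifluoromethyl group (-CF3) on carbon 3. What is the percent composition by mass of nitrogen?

Atom tally by fragment:
  H2NCH2 → C:1 H:4 N:1
  CH2 → C:1 H:2
  CH2CF3 → C:2 H:2 F:3
Element totals:
  C: 4
  H: 8
  F: 3
  N: 1
Molecular formula: C4H8F3N.
Molar mass = 127.109 g/mol.
Mass from N: 1 × 14.007 = 14.007 g/mol.
%N = 14.007 / 127.109 × 100 = 11.02%.

11.02%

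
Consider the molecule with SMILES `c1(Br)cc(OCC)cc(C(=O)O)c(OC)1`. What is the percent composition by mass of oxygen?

Atom tally by fragment:
  benzene ring core → C:6 H:6
  (− 4 ring H displaced by substituents)
  + Br → Br:1
  + OC2H5 → C:2 H:5 O:1
  + COOH → C:1 H:1 O:2
  + OCH3 → C:1 H:3 O:1
Element totals:
  C: 10
  H: 11
  Br: 1
  O: 4
Molecular formula: C10H11BrO4.
Molar mass = 275.098 g/mol.
Mass from O: 4 × 15.999 = 63.996 g/mol.
%O = 63.996 / 275.098 × 100 = 23.26%.

23.26%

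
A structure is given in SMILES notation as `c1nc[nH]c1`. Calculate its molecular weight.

68.08 g/mol

Atom tally by fragment:
  imidazole ring core → C:3 H:4 N:2
Element totals:
  C: 3
  H: 4
  N: 2
Molecular formula: C3H4N2.
  M = 3(12.011) + 4(1.008) + 2(14.007)
    = 36.033 + 4.032 + 28.014 = 68.079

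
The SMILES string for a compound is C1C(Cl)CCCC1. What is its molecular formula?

Atom tally by fragment:
  cyclohexane ring core → C:6 H:12
  (− 1 ring H displaced by substituents)
  + Cl → Cl:1
Element totals:
  C: 6
  H: 11
  Cl: 1

C6H11Cl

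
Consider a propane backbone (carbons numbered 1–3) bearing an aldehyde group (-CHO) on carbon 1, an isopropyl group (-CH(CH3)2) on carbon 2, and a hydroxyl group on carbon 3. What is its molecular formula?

Atom tally by fragment:
  OHCCH2 → C:2 H:3 O:1
  CH(CH(CH3)2) → C:4 H:8
  CH2OH → C:1 H:3 O:1
Element totals:
  C: 7
  H: 14
  O: 2

C7H14O2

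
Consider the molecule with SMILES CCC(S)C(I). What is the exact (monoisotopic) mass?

Atom tally by fragment:
  CH3 → C:1 H:3
  CH2 → C:1 H:2
  CH(SH) → C:1 H:2 S:1
  CH2I → C:1 H:2 I:1
Element totals:
  C: 4
  H: 9
  I: 1
  S: 1
Molecular formula: C4H9IS.
  M = 4(12.0) + 9(1.007825) + 126.904472 + 31.972071
    = 48.000000 + 9.070425 + 126.904472 + 31.972071 = 215.946968

215.9470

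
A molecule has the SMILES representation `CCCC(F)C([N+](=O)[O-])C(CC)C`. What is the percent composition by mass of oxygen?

Atom tally by fragment:
  CH3 → C:1 H:3
  CH2 → C:1 H:2
  CH2 → C:1 H:2
  CH(F) → C:1 H:1 F:1
  CH(NO2) → C:1 H:1 N:1 O:2
  CH(C2H5) → C:3 H:6
  CH3 → C:1 H:3
Element totals:
  C: 9
  H: 18
  F: 1
  N: 1
  O: 2
Molecular formula: C9H18FNO2.
Molar mass = 191.246 g/mol.
Mass from O: 2 × 15.999 = 31.998 g/mol.
%O = 31.998 / 191.246 × 100 = 16.73%.

16.73%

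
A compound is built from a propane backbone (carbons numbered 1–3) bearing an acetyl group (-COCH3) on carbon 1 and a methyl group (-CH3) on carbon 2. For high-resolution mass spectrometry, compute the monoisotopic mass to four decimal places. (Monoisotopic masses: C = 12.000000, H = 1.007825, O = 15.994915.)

100.0888

Atom tally by fragment:
  CH3COCH2 → C:3 H:5 O:1
  CH(CH3) → C:2 H:4
  CH3 → C:1 H:3
Element totals:
  C: 6
  H: 12
  O: 1
Molecular formula: C6H12O.
  M = 6(12.0) + 12(1.007825) + 15.994915
    = 72.000000 + 12.093900 + 15.994915 = 100.088815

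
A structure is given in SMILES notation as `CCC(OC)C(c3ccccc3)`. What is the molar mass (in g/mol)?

164.25 g/mol

Atom tally by fragment:
  CH3 → C:1 H:3
  CH2 → C:1 H:2
  CH(OCH3) → C:2 H:4 O:1
  CH2C6H5 → C:7 H:7
Element totals:
  C: 11
  H: 16
  O: 1
Molecular formula: C11H16O.
  M = 11(12.011) + 16(1.008) + 15.999
    = 132.121 + 16.128 + 15.999 = 164.248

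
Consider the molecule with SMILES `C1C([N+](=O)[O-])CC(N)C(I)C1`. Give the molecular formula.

C6H11IN2O2

Atom tally by fragment:
  cyclohexane ring core → C:6 H:12
  (− 3 ring H displaced by substituents)
  + NO2 → N:1 O:2
  + NH2 → N:1 H:2
  + I → I:1
Element totals:
  C: 6
  H: 11
  I: 1
  N: 2
  O: 2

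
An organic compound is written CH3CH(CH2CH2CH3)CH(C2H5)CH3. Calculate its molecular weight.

Atom tally by fragment:
  CH3 → C:1 H:3
  CH(CH2CH2CH3) → C:4 H:8
  CH(C2H5) → C:3 H:6
  CH3 → C:1 H:3
Element totals:
  C: 9
  H: 20
Molecular formula: C9H20.
  M = 9(12.011) + 20(1.008)
    = 108.099 + 20.160 = 128.259

128.26 g/mol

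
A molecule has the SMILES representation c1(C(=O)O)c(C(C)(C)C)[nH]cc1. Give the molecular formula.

C9H13NO2

Atom tally by fragment:
  pyrrole ring core → C:4 H:5 N:1
  (− 2 ring H displaced by substituents)
  + COOH → C:1 H:1 O:2
  + C(CH3)3 → C:4 H:9
Element totals:
  C: 9
  H: 13
  N: 1
  O: 2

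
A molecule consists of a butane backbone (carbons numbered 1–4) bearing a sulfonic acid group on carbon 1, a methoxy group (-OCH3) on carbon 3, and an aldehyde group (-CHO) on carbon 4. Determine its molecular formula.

C6H12O5S

Atom tally by fragment:
  HO3SCH2 → C:1 H:3 S:1 O:3
  CH2 → C:1 H:2
  CH(OCH3) → C:2 H:4 O:1
  CH2CHO → C:2 H:3 O:1
Element totals:
  C: 6
  H: 12
  O: 5
  S: 1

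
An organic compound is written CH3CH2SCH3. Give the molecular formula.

C3H8S

Atom tally by fragment:
  CH3 → C:1 H:3
  CH2SCH3 → C:2 H:5 S:1
Element totals:
  C: 3
  H: 8
  S: 1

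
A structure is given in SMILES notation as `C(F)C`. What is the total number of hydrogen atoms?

Atom tally by fragment:
  FCH2 → C:1 H:2 F:1
  CH3 → C:1 H:3
Element totals:
  C: 2
  H: 5
  F: 1

5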